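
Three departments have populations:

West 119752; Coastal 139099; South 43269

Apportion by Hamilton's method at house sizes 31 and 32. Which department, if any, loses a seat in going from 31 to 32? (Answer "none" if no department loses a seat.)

South

At 31 seats: West 12, Coastal 14, South 5.
At 32 seats: West 13, Coastal 15, South 4.
South drops from 5 to 4.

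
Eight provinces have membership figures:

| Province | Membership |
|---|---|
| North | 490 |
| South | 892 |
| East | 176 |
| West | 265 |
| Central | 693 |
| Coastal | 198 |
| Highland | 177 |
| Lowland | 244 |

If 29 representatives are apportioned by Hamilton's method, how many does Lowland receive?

2

The standard divisor is 3135/29 ≈ 108.103.
Standard quotas: North 4.533, South 8.251, East 1.628, West 2.451, Central 6.411, Coastal 1.832, Highland 1.637, Lowland 2.257.
Lower quotas: North 4, South 8, East 1, West 2, Central 6, Coastal 1, Highland 1, Lowland 2 (sum 25, leaving 4 seats).
Remainders in descending order: Coastal 0.832, Highland 0.637, East 0.628, North 0.533, West 0.451, Central 0.411, Lowland 0.257, South 0.251.
Largest remainders: Coastal, Highland, East, North receive the extra seats.
Lowland receives 2.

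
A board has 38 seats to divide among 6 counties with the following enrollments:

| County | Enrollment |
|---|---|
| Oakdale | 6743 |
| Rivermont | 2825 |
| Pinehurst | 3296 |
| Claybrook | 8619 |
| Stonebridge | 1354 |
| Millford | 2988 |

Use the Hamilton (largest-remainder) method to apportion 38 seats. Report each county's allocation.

Standard divisor: 25825 ÷ 38 ≈ 679.605.
Standard quotas: Oakdale 9.9219, Rivermont 4.1568, Pinehurst 4.8499, Claybrook 12.6824, Stonebridge 1.9923, Millford 4.3967.
Lower quotas: Oakdale 9, Rivermont 4, Pinehurst 4, Claybrook 12, Stonebridge 1, Millford 4 (sum 34, leaving 4 seats).
Remainders in descending order: Stonebridge 0.9923, Oakdale 0.9219, Pinehurst 0.8499, Claybrook 0.6824, Millford 0.3967, Rivermont 0.1568.
Largest remainders: Stonebridge, Oakdale, Pinehurst, Claybrook receive the extra seats.

Oakdale=10, Rivermont=4, Pinehurst=5, Claybrook=13, Stonebridge=2, Millford=4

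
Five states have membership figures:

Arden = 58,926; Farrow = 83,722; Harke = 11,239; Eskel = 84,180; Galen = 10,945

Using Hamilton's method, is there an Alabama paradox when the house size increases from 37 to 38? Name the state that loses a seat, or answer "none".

Galen

At 37 seats: Arden 9, Farrow 12, Harke 2, Eskel 12, Galen 2.
At 38 seats: Arden 9, Farrow 13, Harke 2, Eskel 13, Galen 1.
Galen drops from 2 to 1.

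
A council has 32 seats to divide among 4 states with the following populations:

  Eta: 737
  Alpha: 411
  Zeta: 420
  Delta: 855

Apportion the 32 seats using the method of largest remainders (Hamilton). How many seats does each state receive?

Standard divisor: 2423 ÷ 32 ≈ 75.719.
Standard quotas: Eta 9.733, Alpha 5.428, Zeta 5.547, Delta 11.292.
Lower quotas: Eta 9, Alpha 5, Zeta 5, Delta 11 (sum 30, leaving 2 seats).
Remainders in descending order: Eta 0.733, Zeta 0.547, Alpha 0.428, Delta 0.292.
Largest remainders: Eta, Zeta receive the extra seats.

Eta=10; Alpha=5; Zeta=6; Delta=11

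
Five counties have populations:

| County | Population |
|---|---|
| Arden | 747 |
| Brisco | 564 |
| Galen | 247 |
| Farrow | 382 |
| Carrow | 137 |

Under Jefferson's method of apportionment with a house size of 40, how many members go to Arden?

15

Standard divisor 2077/40 ≈ 51.925; standard quotas: Arden 14.386, Brisco 10.862, Galen 4.757, Farrow 7.357, Carrow 2.638.
Rounding down gives 14, 10, 4, 7, 2 = 37 seats, so the divisor must be adjusted.
With modified divisor 49: modified quotas Arden 15.245, Brisco 11.510, Galen 5.041, Farrow 7.796, Carrow 2.796.
Rounding down: Arden 15, Brisco 11, Galen 5, Farrow 7, Carrow 2 (total 40).
Arden receives 15.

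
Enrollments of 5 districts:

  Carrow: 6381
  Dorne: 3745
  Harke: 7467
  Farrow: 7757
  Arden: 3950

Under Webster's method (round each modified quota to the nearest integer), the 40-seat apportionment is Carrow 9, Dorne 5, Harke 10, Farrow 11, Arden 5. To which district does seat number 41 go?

Priority for the next seat is population ÷ (current seats + 0.5).
Priorities: Carrow 671.684, Dorne 680.909, Harke 711.143, Farrow 674.522, Arden 718.182.
Highest priority: Arden.

Arden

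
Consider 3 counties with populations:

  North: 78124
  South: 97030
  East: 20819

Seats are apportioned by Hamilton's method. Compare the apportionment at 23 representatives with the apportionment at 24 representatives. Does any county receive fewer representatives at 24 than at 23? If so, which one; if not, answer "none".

At 23 seats: North 9, South 11, East 3.
At 24 seats: North 10, South 12, East 2.
East drops from 3 to 2.

East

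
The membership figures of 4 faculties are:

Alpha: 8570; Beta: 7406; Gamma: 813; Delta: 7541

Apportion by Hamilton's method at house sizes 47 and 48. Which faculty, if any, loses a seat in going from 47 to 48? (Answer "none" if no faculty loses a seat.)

Gamma

At 47 seats: Alpha 16, Beta 14, Gamma 2, Delta 15.
At 48 seats: Alpha 17, Beta 15, Gamma 1, Delta 15.
Gamma drops from 2 to 1.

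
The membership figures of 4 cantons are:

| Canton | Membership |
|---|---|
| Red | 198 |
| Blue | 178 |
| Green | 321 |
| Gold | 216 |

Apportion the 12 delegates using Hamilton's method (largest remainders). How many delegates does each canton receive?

Red 3, Blue 2, Green 4, Gold 3

Standard divisor: 913 ÷ 12 ≈ 76.083.
Standard quotas: Red 2.602, Blue 2.340, Green 4.219, Gold 2.839.
Lower quotas: Red 2, Blue 2, Green 4, Gold 2 (sum 10, leaving 2 seats).
Remainders in descending order: Gold 0.839, Red 0.602, Blue 0.340, Green 0.219.
The surplus seats go to Gold, Red.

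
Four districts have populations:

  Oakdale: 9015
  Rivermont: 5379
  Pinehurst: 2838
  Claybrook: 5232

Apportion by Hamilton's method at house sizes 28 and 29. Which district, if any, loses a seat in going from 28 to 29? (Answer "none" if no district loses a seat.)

none

At 28 seats: Oakdale 11, Rivermont 7, Pinehurst 4, Claybrook 6.
At 29 seats: Oakdale 11, Rivermont 7, Pinehurst 4, Claybrook 7.
No district's allocation decreased.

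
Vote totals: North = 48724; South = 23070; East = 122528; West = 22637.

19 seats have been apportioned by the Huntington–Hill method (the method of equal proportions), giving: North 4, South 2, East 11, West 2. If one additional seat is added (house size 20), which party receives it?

North

Priority for the next seat is population ÷ (√(s·(s+1))).
Priorities: North 10895.018, South 9418.288, East 10664.694, West 9241.517.
Highest priority: North.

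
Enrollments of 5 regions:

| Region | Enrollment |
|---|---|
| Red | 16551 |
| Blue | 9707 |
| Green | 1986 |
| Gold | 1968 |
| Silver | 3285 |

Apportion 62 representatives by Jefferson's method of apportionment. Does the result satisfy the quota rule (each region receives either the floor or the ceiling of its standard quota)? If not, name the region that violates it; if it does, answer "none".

Standard quotas: Red 30.634, Blue 17.967, Green 3.676, Gold 3.643, Silver 6.080.
Jefferson allocation: Red 32, Blue 18, Green 3, Gold 3, Silver 6.
Red has quota 30.634 (lower 30, upper 31) but receives 32 — outside the quota interval.

Red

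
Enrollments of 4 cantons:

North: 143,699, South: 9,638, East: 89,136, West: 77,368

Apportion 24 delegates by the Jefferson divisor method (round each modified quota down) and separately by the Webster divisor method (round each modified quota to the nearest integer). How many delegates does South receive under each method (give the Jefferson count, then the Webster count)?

0 and 1

Jefferson: North 11, South 0, East 7, West 6.
Webster: North 10, South 1, East 7, West 6.
South gets 0 under Jefferson and 1 under Webster.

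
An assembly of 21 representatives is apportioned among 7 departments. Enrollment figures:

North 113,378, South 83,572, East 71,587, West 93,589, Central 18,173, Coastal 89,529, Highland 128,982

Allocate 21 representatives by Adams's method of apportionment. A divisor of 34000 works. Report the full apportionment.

With modified divisor 34000: modified quotas North 3.335, South 2.458, East 2.106, West 2.753, Central 0.534, Coastal 2.633, Highland 3.794.
Rounding up: North 4, South 3, East 3, West 3, Central 1, Coastal 3, Highland 4 (total 21).

North: 4; South: 3; East: 3; West: 3; Central: 1; Coastal: 3; Highland: 4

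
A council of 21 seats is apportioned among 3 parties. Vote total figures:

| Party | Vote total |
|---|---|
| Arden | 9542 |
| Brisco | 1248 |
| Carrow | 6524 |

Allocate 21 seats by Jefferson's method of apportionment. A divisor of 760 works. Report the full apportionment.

Arden 12, Brisco 1, Carrow 8

With modified divisor 760: modified quotas Arden 12.555, Brisco 1.642, Carrow 8.584.
Rounding down: Arden 12, Brisco 1, Carrow 8 (total 21).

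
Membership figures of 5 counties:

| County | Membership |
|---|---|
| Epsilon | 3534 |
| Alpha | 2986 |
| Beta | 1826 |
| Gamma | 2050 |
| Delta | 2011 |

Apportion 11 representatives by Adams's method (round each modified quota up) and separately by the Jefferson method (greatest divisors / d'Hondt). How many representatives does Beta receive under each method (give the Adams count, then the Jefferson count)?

Adams: Epsilon 3, Alpha 2, Beta 2, Gamma 2, Delta 2.
Jefferson: Epsilon 3, Alpha 3, Beta 1, Gamma 2, Delta 2.
Beta gets 2 under Adams and 1 under Jefferson.

2 and 1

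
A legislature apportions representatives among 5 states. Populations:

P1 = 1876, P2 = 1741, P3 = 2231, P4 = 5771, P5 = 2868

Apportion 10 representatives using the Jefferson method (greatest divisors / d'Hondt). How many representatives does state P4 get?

5

Standard divisor 14487/10 ≈ 1448.7; standard quotas: P1 1.295, P2 1.202, P3 1.540, P4 3.984, P5 1.980.
Rounding down gives 1, 1, 1, 3, 1 = 7 seats, so the divisor must be adjusted.
With modified divisor 1130: modified quotas P1 1.660, P2 1.541, P3 1.974, P4 5.107, P5 2.538.
Rounding down: P1 1, P2 1, P3 1, P4 5, P5 2 (total 10).
P4 receives 5.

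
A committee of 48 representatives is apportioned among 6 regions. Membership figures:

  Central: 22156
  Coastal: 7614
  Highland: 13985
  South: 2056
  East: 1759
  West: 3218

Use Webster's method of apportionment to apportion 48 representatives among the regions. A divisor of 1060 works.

Central 21, Coastal 7, Highland 13, South 2, East 2, West 3

With modified divisor 1060: modified quotas Central 20.902, Coastal 7.183, Highland 13.193, South 1.940, East 1.659, West 3.036.
Rounding to the nearest integer: Central 21, Coastal 7, Highland 13, South 2, East 2, West 3 (total 48).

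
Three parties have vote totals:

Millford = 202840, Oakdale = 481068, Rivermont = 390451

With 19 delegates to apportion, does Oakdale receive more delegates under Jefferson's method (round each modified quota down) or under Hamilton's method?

Jefferson: Millford 3, Oakdale 9, Rivermont 7.
Hamilton: Millford 4, Oakdale 8, Rivermont 7.
Oakdale gets 9 under Jefferson and 8 under Hamilton.

Jefferson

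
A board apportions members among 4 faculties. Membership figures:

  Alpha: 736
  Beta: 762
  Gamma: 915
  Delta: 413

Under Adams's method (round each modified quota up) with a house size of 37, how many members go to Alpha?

Standard divisor 2826/37 ≈ 76.378; standard quotas: Alpha 9.636, Beta 9.977, Gamma 11.980, Delta 5.407.
Rounding up gives 10, 10, 12, 6 = 38 seats, so the divisor must be adjusted.
With modified divisor 82: modified quotas Alpha 8.976, Beta 9.293, Gamma 11.159, Delta 5.037.
Rounding up: Alpha 9, Beta 10, Gamma 12, Delta 6 (total 37).
Alpha receives 9.

9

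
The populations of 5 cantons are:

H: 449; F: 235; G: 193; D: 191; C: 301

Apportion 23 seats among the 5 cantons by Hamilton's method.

H=8, F=4, G=3, D=3, C=5

Standard divisor: 1369 ÷ 23 ≈ 59.522.
Standard quotas: H 7.543, F 3.948, G 3.243, D 3.209, C 5.057.
Lower quotas: H 7, F 3, G 3, D 3, C 5 (sum 21, leaving 2 seats).
Remainders in descending order: F 0.948, H 0.543, G 0.243, D 0.209, C 0.057.
Largest remainders: F, H receive the extra seats.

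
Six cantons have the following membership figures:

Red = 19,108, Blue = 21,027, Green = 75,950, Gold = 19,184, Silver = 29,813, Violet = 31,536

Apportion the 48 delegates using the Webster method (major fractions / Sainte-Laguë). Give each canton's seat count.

Red 5, Blue 5, Green 18, Gold 5, Silver 7, Violet 8

Standard divisor 196618/48 ≈ 4096.208; standard quotas: Red 4.665, Blue 5.133, Green 18.542, Gold 4.683, Silver 7.278, Violet 7.699.
Rounding to the nearest integer gives 5, 5, 19, 5, 7, 8 = 49 seats, so the divisor must be adjusted.
With modified divisor 4160: modified quotas Red 4.593, Blue 5.055, Green 18.257, Gold 4.612, Silver 7.167, Violet 7.581.
Rounding to the nearest integer: Red 5, Blue 5, Green 18, Gold 5, Silver 7, Violet 8 (total 48).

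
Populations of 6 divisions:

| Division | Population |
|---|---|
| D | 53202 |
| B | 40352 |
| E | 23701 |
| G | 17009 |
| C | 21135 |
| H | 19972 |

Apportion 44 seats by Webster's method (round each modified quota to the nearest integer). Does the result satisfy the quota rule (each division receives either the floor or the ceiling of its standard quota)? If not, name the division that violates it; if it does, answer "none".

Standard quotas: D 13.348, B 10.124, E 5.947, G 4.268, C 5.303, H 5.011.
Webster allocation: D 14, B 10, E 6, G 4, C 5, H 5.
Every allocation lies between the lower and upper quota.

none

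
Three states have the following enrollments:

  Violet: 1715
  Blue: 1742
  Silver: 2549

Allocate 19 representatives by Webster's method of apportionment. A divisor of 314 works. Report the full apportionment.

With modified divisor 314: modified quotas Violet 5.462, Blue 5.548, Silver 8.118.
Rounding to the nearest integer: Violet 5, Blue 6, Silver 8 (total 19).

Violet 5; Blue 6; Silver 8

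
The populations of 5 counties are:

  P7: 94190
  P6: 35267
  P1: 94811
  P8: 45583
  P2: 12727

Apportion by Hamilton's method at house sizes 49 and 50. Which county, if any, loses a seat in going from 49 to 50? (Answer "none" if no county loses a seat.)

At 49 seats: P7 16, P6 6, P1 17, P8 8, P2 2.
At 50 seats: P7 17, P6 6, P1 17, P8 8, P2 2.
No county's allocation decreased.

none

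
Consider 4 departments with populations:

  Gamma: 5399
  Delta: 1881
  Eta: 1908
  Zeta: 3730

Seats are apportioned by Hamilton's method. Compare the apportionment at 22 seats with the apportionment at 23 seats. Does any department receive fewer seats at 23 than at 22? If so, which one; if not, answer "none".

none

At 22 seats: Gamma 9, Delta 3, Eta 3, Zeta 7.
At 23 seats: Gamma 10, Delta 3, Eta 3, Zeta 7.
No department's allocation decreased.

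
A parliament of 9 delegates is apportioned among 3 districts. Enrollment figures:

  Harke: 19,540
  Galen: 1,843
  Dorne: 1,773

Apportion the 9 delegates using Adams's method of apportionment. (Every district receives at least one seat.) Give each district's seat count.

Harke 7, Galen 1, Dorne 1

Standard divisor 23156/9 ≈ 2572.889; standard quotas: Harke 7.595, Galen 0.716, Dorne 0.689.
Rounding up gives 8, 1, 1 = 10 seats, so the divisor must be adjusted.
With modified divisor 3000: modified quotas Harke 6.513, Galen 0.614, Dorne 0.591.
Rounding up: Harke 7, Galen 1, Dorne 1 (total 9).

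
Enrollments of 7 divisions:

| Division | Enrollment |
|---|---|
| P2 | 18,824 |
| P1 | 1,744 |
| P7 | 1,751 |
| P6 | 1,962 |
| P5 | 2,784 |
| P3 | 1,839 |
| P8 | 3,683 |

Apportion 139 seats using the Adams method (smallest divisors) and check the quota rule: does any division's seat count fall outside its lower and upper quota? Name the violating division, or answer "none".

P2

Standard quotas: P2 80.294, P1 7.439, P7 7.469, P6 8.369, P5 11.875, P3 7.844, P8 15.710.
Adams allocation: P2 78, P1 8, P7 8, P6 9, P5 12, P3 8, P8 16.
P2 has quota 80.294 (lower 80, upper 81) but receives 78 — outside the quota interval.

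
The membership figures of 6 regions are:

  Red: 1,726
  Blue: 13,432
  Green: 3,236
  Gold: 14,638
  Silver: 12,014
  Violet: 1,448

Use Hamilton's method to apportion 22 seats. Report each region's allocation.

Red: 1, Blue: 6, Green: 1, Gold: 7, Silver: 6, Violet: 1

Standard divisor: 46494 ÷ 22 ≈ 2113.364.
Standard quotas: Red 0.8167, Blue 6.3557, Green 1.5312, Gold 6.9264, Silver 5.6848, Violet 0.6852.
Lower quotas: Red 0, Blue 6, Green 1, Gold 6, Silver 5, Violet 0 (sum 18, leaving 4 seats).
Remainders in descending order: Gold 0.9264, Red 0.8167, Violet 0.6852, Silver 0.6848, Green 0.5312, Blue 0.3557.
The surplus seats go to Gold, Red, Violet, Silver.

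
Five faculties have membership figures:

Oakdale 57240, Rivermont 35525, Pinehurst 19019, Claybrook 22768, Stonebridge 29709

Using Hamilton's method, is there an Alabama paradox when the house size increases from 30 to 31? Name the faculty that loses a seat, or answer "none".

At 30 seats: Oakdale 10, Rivermont 7, Pinehurst 4, Claybrook 4, Stonebridge 5.
At 31 seats: Oakdale 11, Rivermont 7, Pinehurst 3, Claybrook 4, Stonebridge 6.
Pinehurst drops from 4 to 3.

Pinehurst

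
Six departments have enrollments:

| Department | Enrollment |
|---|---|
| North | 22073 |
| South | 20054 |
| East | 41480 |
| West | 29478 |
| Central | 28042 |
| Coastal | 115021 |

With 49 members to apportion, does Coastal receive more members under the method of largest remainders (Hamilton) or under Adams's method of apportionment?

Hamilton

Hamilton: North 4, South 4, East 8, West 6, Central 5, Coastal 22.
Adams: North 4, South 4, East 8, West 6, Central 6, Coastal 21.
Coastal gets 22 under Hamilton and 21 under Adams.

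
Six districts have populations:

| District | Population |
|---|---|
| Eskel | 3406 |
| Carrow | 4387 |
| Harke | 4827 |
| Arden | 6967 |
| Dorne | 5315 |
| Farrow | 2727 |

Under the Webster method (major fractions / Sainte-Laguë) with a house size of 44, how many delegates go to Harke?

8

Standard divisor 27629/44 ≈ 627.932; standard quotas: Eskel 5.424, Carrow 6.986, Harke 7.687, Arden 11.095, Dorne 8.464, Farrow 4.343.
Rounding to the nearest integer gives 5, 7, 8, 11, 8, 4 = 43 seats, so the divisor must be adjusted.
With modified divisor 622: modified quotas Eskel 5.476, Carrow 7.053, Harke 7.760, Arden 11.201, Dorne 8.545, Farrow 4.384.
Rounding to the nearest integer: Eskel 5, Carrow 7, Harke 8, Arden 11, Dorne 9, Farrow 4 (total 44).
Harke receives 8.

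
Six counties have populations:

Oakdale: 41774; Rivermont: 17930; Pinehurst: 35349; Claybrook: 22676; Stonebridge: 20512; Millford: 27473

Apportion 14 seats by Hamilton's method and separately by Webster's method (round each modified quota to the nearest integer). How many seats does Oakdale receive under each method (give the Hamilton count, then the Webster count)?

4 and 3

Hamilton: Oakdale 4, Rivermont 1, Pinehurst 3, Claybrook 2, Stonebridge 2, Millford 2.
Webster: Oakdale 3, Rivermont 2, Pinehurst 3, Claybrook 2, Stonebridge 2, Millford 2.
Oakdale gets 4 under Hamilton and 3 under Webster.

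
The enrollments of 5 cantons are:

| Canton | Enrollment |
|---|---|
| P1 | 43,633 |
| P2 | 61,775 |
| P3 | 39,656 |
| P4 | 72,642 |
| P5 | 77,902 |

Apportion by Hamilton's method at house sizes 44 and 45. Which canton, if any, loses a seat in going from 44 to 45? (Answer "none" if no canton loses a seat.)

At 44 seats: P1 6, P2 9, P3 6, P4 11, P5 12.
At 45 seats: P1 7, P2 9, P3 6, P4 11, P5 12.
No canton's allocation decreased.

none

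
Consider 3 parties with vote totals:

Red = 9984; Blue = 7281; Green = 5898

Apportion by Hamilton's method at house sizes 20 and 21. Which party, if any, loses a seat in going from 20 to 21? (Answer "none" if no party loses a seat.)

none

At 20 seats: Red 9, Blue 6, Green 5.
At 21 seats: Red 9, Blue 7, Green 5.
No party's allocation decreased.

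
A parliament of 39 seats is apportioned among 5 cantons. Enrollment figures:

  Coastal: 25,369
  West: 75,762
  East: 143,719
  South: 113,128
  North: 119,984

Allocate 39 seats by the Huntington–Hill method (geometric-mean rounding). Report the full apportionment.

Coastal 2; West 6; East 12; South 9; North 10

With divisor 12217: modified quotas Coastal 2.077, West 6.201, East 11.764, South 9.260, North 9.821.
Geometric-mean thresholds: Coastal √(2·3)=2.449, West √(6·7)=6.481, East √(11·12)=11.489, South √(9·10)=9.487, North √(9·10)=9.487.
Each quota rounded against its threshold gives Coastal 2, West 6, East 12, South 9, North 10 (total 39).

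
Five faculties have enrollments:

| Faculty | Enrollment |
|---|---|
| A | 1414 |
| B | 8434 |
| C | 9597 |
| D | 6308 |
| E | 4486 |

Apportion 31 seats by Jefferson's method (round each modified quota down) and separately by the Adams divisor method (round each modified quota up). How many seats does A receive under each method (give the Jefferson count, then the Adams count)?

1 and 2

Jefferson: A 1, B 9, C 10, D 7, E 4.
Adams: A 2, B 8, C 10, D 6, E 5.
A gets 1 under Jefferson and 2 under Adams.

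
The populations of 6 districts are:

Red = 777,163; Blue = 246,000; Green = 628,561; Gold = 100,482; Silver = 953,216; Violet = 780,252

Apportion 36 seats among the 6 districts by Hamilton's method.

Red=8, Blue=3, Green=6, Gold=1, Silver=10, Violet=8

The standard divisor is 3485674/36 ≈ 96824.278.
Standard quotas: Red 8.0265, Blue 2.5407, Green 6.4918, Gold 1.0378, Silver 9.8448, Violet 8.0584.
Lower quotas: Red 8, Blue 2, Green 6, Gold 1, Silver 9, Violet 8 (sum 34, leaving 2 seats).
Remainders in descending order: Silver 0.8448, Blue 0.5407, Green 0.4918, Violet 0.0584, Gold 0.0378, Red 0.0265.
Largest remainders: Silver, Blue receive the extra seats.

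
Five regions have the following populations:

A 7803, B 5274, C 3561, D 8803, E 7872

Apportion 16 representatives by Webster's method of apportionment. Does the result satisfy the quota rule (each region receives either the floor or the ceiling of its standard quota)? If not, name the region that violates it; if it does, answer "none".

none

Standard quotas: A 3.748, B 2.533, C 1.710, D 4.228, E 3.781.
Webster allocation: A 4, B 2, C 2, D 4, E 4.
Every allocation lies between the lower and upper quota.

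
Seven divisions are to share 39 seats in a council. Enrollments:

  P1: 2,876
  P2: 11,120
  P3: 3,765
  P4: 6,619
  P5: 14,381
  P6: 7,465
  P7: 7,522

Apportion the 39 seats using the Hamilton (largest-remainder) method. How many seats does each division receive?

P1 2, P2 8, P3 3, P4 5, P5 10, P6 5, P7 6

Standard divisor: 53748 ÷ 39 ≈ 1378.154.
Standard quotas: P1 2.0868, P2 8.0688, P3 2.7319, P4 4.8028, P5 10.4350, P6 5.4167, P7 5.4580.
Lower quotas: P1 2, P2 8, P3 2, P4 4, P5 10, P6 5, P7 5 (sum 36, leaving 3 seats).
Remainders in descending order: P4 0.8028, P3 0.7319, P7 0.4580, P5 0.4350, P6 0.4167, P1 0.0868, P2 0.0688.
The surplus seats go to P4, P3, P7.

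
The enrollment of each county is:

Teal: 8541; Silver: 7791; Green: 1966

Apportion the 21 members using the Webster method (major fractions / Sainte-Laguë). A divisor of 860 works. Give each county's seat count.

Teal=10, Silver=9, Green=2

With modified divisor 860: modified quotas Teal 9.931, Silver 9.059, Green 2.286.
Rounding to the nearest integer: Teal 10, Silver 9, Green 2 (total 21).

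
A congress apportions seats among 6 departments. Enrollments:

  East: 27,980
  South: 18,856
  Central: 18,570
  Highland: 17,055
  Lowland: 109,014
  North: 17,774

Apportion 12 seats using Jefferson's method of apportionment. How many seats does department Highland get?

1

Standard divisor 209249/12 ≈ 17437.417; standard quotas: East 1.605, South 1.081, Central 1.065, Highland 0.978, Lowland 6.252, North 1.019.
Rounding down gives 1, 1, 1, 0, 6, 1 = 10 seats, so the divisor must be adjusted.
With modified divisor 14800: modified quotas East 1.891, South 1.274, Central 1.255, Highland 1.152, Lowland 7.366, North 1.201.
Rounding down: East 1, South 1, Central 1, Highland 1, Lowland 7, North 1 (total 12).
Highland receives 1.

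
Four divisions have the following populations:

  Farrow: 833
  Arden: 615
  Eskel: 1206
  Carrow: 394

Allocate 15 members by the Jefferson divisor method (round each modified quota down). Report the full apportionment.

Standard divisor 3048/15 ≈ 203.2; standard quotas: Farrow 4.099, Arden 3.027, Eskel 5.935, Carrow 1.939.
Rounding down gives 4, 3, 5, 1 = 13 seats, so the divisor must be adjusted.
With modified divisor 180: modified quotas Farrow 4.628, Arden 3.417, Eskel 6.700, Carrow 2.189.
Rounding down: Farrow 4, Arden 3, Eskel 6, Carrow 2 (total 15).

Farrow 4, Arden 3, Eskel 6, Carrow 2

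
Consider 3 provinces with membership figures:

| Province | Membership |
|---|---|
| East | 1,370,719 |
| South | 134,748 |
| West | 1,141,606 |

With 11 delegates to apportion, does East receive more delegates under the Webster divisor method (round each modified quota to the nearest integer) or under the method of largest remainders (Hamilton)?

Webster: East 5, South 1, West 5.
Hamilton: East 6, South 0, West 5.
East gets 5 under Webster and 6 under Hamilton.

Hamilton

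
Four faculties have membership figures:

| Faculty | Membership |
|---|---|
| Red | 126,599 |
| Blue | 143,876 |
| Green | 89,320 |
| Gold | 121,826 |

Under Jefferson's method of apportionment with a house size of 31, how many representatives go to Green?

6

Standard divisor 481621/31 ≈ 15536.161; standard quotas: Red 8.149, Blue 9.261, Green 5.749, Gold 7.841.
Rounding down gives 8, 9, 5, 7 = 29 seats, so the divisor must be adjusted.
With modified divisor 14600: modified quotas Red 8.671, Blue 9.855, Green 6.118, Gold 8.344.
Rounding down: Red 8, Blue 9, Green 6, Gold 8 (total 31).
Green receives 6.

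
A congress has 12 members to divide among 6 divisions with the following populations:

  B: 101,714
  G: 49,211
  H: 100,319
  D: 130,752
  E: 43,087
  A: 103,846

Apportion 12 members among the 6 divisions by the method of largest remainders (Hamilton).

B: 2, G: 1, H: 2, D: 3, E: 1, A: 3

The standard divisor is 528929/12 ≈ 44077.417.
Standard quotas: B 2.3076, G 1.1165, H 2.2760, D 2.9664, E 0.9775, A 2.3560.
Lower quotas: B 2, G 1, H 2, D 2, E 0, A 2 (sum 9, leaving 3 seats).
Remainders in descending order: E 0.9775, D 0.9664, A 0.3560, B 0.3076, H 0.2760, G 0.1165.
Largest remainders: E, D, A receive the extra seats.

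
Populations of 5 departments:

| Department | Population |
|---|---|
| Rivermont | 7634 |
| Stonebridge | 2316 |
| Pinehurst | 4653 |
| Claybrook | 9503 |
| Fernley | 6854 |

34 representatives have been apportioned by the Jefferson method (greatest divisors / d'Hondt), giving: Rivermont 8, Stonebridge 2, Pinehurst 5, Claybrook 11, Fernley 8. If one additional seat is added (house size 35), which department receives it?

Rivermont

Priority for the next seat is population ÷ (current seats + 1).
Priorities: Rivermont 848.222, Stonebridge 772.000, Pinehurst 775.500, Claybrook 791.917, Fernley 761.556.
Highest priority: Rivermont.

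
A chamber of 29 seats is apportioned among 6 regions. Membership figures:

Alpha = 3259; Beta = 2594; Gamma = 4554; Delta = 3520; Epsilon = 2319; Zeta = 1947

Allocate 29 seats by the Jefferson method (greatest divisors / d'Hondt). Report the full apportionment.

Standard divisor 18193/29 ≈ 627.345; standard quotas: Alpha 5.195, Beta 4.135, Gamma 7.259, Delta 5.611, Epsilon 3.697, Zeta 3.104.
Rounding down gives 5, 4, 7, 5, 3, 3 = 27 seats, so the divisor must be adjusted.
With modified divisor 574: modified quotas Alpha 5.678, Beta 4.519, Gamma 7.934, Delta 6.132, Epsilon 4.040, Zeta 3.392.
Rounding down: Alpha 5, Beta 4, Gamma 7, Delta 6, Epsilon 4, Zeta 3 (total 29).

Alpha: 5; Beta: 4; Gamma: 7; Delta: 6; Epsilon: 4; Zeta: 3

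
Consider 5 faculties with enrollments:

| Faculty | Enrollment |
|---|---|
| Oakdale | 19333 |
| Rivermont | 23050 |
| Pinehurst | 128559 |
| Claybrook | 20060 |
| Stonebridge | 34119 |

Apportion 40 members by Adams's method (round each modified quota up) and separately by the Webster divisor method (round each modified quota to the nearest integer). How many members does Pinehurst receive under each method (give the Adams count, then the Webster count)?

Adams: Oakdale 4, Rivermont 4, Pinehurst 22, Claybrook 4, Stonebridge 6.
Webster: Oakdale 3, Rivermont 4, Pinehurst 23, Claybrook 4, Stonebridge 6.
Pinehurst gets 22 under Adams and 23 under Webster.

22 and 23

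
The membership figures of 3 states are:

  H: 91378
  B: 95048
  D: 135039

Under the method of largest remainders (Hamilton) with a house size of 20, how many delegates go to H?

Standard divisor: 321465 ÷ 20 ≈ 16073.25.
Standard quotas: H 5.6851, B 5.9134, D 8.4015.
Lower quotas: H 5, B 5, D 8 (sum 18, leaving 2 seats).
Remainders in descending order: B 0.9134, H 0.6851, D 0.4015.
The surplus seats go to B, H.
H receives 6.

6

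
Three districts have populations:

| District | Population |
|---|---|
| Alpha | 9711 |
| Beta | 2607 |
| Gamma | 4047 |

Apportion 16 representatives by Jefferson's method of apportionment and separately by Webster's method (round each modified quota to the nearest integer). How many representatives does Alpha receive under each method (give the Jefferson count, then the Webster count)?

Jefferson: Alpha 10, Beta 2, Gamma 4.
Webster: Alpha 9, Beta 3, Gamma 4.
Alpha gets 10 under Jefferson and 9 under Webster.

10 and 9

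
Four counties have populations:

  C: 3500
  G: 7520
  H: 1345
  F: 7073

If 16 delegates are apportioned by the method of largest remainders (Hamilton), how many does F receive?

The standard divisor is 19438/16 ≈ 1214.875.
Standard quotas: C 2.8810, G 6.1899, H 1.1071, F 5.8220.
Lower quotas: C 2, G 6, H 1, F 5 (sum 14, leaving 2 seats).
Remainders in descending order: C 0.8810, F 0.8220, G 0.1899, H 0.1071.
Largest remainders: C, F receive the extra seats.
F receives 6.

6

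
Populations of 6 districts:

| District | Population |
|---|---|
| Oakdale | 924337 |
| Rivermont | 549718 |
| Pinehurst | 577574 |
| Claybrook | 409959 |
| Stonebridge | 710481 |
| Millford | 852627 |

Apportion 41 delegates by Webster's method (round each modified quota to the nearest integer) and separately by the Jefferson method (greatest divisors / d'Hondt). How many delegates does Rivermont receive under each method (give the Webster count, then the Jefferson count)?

Webster: Oakdale 9, Rivermont 6, Pinehurst 6, Claybrook 4, Stonebridge 7, Millford 9.
Jefferson: Oakdale 10, Rivermont 5, Pinehurst 6, Claybrook 4, Stonebridge 7, Millford 9.
Rivermont gets 6 under Webster and 5 under Jefferson.

6 and 5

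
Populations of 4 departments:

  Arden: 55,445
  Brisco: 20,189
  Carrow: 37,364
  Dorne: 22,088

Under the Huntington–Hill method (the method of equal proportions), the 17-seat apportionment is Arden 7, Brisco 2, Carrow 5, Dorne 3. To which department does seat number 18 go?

Priority for the next seat is population ÷ (√(s·(s+1))).
Priorities: Arden 7409.150, Brisco 8242.125, Carrow 6821.702, Dorne 6376.256.
Highest priority: Brisco.

Brisco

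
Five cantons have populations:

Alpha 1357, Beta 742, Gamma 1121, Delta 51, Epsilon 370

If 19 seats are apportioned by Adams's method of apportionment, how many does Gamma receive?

5

Standard divisor 3641/19 ≈ 191.632; standard quotas: Alpha 7.081, Beta 3.872, Gamma 5.850, Delta 0.266, Epsilon 1.931.
Rounding up gives 8, 4, 6, 1, 2 = 21 seats, so the divisor must be adjusted.
With modified divisor 225.2: modified quotas Alpha 6.026, Beta 3.295, Gamma 4.978, Delta 0.226, Epsilon 1.643.
Rounding up: Alpha 7, Beta 4, Gamma 5, Delta 1, Epsilon 2 (total 19).
Gamma receives 5.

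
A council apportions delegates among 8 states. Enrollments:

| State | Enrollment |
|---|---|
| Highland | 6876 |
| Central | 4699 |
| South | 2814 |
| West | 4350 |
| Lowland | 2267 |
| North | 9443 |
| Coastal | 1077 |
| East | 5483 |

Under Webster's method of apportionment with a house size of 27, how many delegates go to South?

Standard divisor 37009/27 ≈ 1370.704; standard quotas: Highland 5.016, Central 3.428, South 2.053, West 3.174, Lowland 1.654, North 6.889, Coastal 0.786, East 4.000.
Rounding to the nearest integer gives Highland 5, Central 3, South 2, West 3, Lowland 2, North 7, Coastal 1, East 4 — total 27, matching the house size, so no adjustment is needed.
South receives 2.

2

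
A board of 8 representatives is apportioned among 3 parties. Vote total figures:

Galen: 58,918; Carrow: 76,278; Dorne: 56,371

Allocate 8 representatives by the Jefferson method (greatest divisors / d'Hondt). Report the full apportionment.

Galen: 3, Carrow: 3, Dorne: 2

Standard divisor 191567/8 ≈ 23945.875; standard quotas: Galen 2.460, Carrow 3.185, Dorne 2.354.
Rounding down gives 2, 3, 2 = 7 seats, so the divisor must be adjusted.
With modified divisor 19400: modified quotas Galen 3.037, Carrow 3.932, Dorne 2.906.
Rounding down: Galen 3, Carrow 3, Dorne 2 (total 8).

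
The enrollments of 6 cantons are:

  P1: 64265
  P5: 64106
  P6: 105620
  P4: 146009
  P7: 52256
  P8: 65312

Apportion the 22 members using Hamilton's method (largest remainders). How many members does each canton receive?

P1 3; P5 3; P6 5; P4 6; P7 2; P8 3

Standard divisor: 497568 ÷ 22 ≈ 22616.727.
Standard quotas: P1 2.8415, P5 2.8345, P6 4.6700, P4 6.4558, P7 2.3105, P8 2.8878.
Lower quotas: P1 2, P5 2, P6 4, P4 6, P7 2, P8 2 (sum 18, leaving 4 seats).
Remainders in descending order: P8 0.8878, P1 0.8415, P5 0.8345, P6 0.6700, P4 0.4558, P7 0.3105.
The surplus seats go to P8, P1, P5, P6.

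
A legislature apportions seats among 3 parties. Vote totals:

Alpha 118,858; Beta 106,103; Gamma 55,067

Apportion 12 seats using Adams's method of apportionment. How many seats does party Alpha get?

5

Standard divisor 280028/12 ≈ 23335.667; standard quotas: Alpha 5.093, Beta 4.547, Gamma 2.360.
Rounding up gives 6, 5, 3 = 14 seats, so the divisor must be adjusted.
With modified divisor 27000: modified quotas Alpha 4.402, Beta 3.930, Gamma 2.040.
Rounding up: Alpha 5, Beta 4, Gamma 3 (total 12).
Alpha receives 5.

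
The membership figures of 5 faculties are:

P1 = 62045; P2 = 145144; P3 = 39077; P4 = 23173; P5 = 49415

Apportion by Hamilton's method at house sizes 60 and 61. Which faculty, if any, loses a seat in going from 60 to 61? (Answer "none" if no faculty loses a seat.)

P4

At 60 seats: P1 12, P2 27, P3 7, P4 5, P5 9.
At 61 seats: P1 12, P2 28, P3 8, P4 4, P5 9.
P4 drops from 5 to 4.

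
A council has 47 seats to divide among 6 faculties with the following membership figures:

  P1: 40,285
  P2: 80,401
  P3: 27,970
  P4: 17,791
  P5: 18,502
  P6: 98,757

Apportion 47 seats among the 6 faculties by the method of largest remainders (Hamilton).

Total 283706; standard divisor 283706/47 ≈ 6036.298.
Standard quotas: P1 6.6738, P2 13.3196, P3 4.6336, P4 2.9473, P5 3.0651, P6 16.3605.
Lower quotas: P1 6, P2 13, P3 4, P4 2, P5 3, P6 16 (sum 44, leaving 3 seats).
Remainders in descending order: P4 0.9473, P1 0.6738, P3 0.6336, P6 0.3605, P2 0.3196, P5 0.0651.
The surplus seats go to P4, P1, P3.

P1: 7; P2: 13; P3: 5; P4: 3; P5: 3; P6: 16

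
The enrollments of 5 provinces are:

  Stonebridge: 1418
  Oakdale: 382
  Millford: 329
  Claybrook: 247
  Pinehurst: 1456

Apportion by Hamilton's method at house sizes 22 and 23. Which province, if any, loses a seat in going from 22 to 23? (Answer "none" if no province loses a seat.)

Claybrook

At 22 seats: Stonebridge 8, Oakdale 2, Millford 2, Claybrook 2, Pinehurst 8.
At 23 seats: Stonebridge 9, Oakdale 2, Millford 2, Claybrook 1, Pinehurst 9.
Claybrook drops from 2 to 1.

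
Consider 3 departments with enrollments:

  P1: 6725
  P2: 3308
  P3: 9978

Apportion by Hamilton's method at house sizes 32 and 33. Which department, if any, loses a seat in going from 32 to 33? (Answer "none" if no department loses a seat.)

none

At 32 seats: P1 11, P2 5, P3 16.
At 33 seats: P1 11, P2 6, P3 16.
No department's allocation decreased.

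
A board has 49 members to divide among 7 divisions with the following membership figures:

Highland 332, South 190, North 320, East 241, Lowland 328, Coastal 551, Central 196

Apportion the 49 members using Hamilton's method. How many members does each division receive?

Highland 8; South 4; North 7; East 6; Lowland 7; Coastal 13; Central 4

The standard divisor is 2158/49 ≈ 44.041.
Standard quotas: Highland 7.538, South 4.314, North 7.266, East 5.472, Lowland 7.448, Coastal 12.511, Central 4.450.
Lower quotas: Highland 7, South 4, North 7, East 5, Lowland 7, Coastal 12, Central 4 (sum 46, leaving 3 seats).
Remainders in descending order: Highland 0.538, Coastal 0.511, East 0.472, Central 0.450, Lowland 0.448, South 0.314, North 0.266.
The surplus seats go to Highland, Coastal, East.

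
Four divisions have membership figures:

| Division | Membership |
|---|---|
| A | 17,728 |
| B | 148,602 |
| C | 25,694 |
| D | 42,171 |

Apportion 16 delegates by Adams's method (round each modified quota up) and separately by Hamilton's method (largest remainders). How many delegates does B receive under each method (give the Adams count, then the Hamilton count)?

9 and 10

Adams: A 2, B 9, C 2, D 3.
Hamilton: A 1, B 10, C 2, D 3.
B gets 9 under Adams and 10 under Hamilton.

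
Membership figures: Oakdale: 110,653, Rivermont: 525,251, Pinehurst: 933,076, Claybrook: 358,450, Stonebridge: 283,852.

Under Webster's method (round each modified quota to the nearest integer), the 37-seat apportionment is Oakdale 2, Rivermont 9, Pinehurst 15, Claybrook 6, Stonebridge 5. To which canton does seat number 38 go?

Priority for the next seat is population ÷ (current seats + 0.5).
Priorities: Oakdale 44261.200, Rivermont 55289.579, Pinehurst 60198.452, Claybrook 55146.154, Stonebridge 51609.455.
Highest priority: Pinehurst.

Pinehurst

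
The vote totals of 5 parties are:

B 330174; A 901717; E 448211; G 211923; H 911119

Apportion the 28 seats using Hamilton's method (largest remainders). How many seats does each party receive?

B 3, A 9, E 5, G 2, H 9

The standard divisor is 2803144/28 ≈ 100112.286.
Standard quotas: B 3.2980, A 9.0071, E 4.4771, G 2.1169, H 9.1010.
Lower quotas: B 3, A 9, E 4, G 2, H 9 (sum 27, leaving 1 seat).
Remainders in descending order: E 0.4771, B 0.2980, G 0.1169, H 0.1010, A 0.0071.
Largest remainder: E receives the extra seat.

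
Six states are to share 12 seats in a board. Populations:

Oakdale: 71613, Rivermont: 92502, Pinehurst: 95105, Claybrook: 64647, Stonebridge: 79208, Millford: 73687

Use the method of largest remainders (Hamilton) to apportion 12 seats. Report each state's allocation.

Oakdale: 2, Rivermont: 2, Pinehurst: 2, Claybrook: 2, Stonebridge: 2, Millford: 2

Standard divisor: 476762 ÷ 12 ≈ 39730.167.
Standard quotas: Oakdale 1.8025, Rivermont 2.3283, Pinehurst 2.3938, Claybrook 1.6272, Stonebridge 1.9936, Millford 1.8547.
Lower quotas: Oakdale 1, Rivermont 2, Pinehurst 2, Claybrook 1, Stonebridge 1, Millford 1 (sum 8, leaving 4 seats).
Remainders in descending order: Stonebridge 0.9936, Millford 0.8547, Oakdale 0.8025, Claybrook 0.6272, Pinehurst 0.3938, Rivermont 0.3283.
Largest remainders: Stonebridge, Millford, Oakdale, Claybrook receive the extra seats.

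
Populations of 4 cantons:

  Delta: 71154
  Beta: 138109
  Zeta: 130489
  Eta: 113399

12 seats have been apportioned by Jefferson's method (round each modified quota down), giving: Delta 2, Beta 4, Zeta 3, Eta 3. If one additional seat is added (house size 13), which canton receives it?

Zeta

Priority for the next seat is population ÷ (current seats + 1).
Priorities: Delta 23718.000, Beta 27621.800, Zeta 32622.250, Eta 28349.750.
Highest priority: Zeta.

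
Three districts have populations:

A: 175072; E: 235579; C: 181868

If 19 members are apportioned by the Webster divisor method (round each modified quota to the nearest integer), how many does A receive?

6

Standard divisor 592519/19 ≈ 31185.211; standard quotas: A 5.614, E 7.554, C 5.832.
Rounding to the nearest integer gives 6, 8, 6 = 20 seats, so the divisor must be adjusted.
With modified divisor 31600: modified quotas A 5.540, E 7.455, C 5.755.
Rounding to the nearest integer: A 6, E 7, C 6 (total 19).
A receives 6.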